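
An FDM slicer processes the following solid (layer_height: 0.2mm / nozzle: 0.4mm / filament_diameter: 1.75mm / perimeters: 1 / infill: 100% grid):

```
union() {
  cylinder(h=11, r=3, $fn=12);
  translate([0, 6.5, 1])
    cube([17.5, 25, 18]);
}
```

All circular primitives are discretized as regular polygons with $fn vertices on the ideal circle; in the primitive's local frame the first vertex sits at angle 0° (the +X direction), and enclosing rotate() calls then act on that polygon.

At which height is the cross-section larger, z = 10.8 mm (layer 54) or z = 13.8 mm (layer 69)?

Layer 54 (z = 10.8): the r=3 cylinder contributes a regular 12-gon of circumradius 3 (area = (12/2)·3.000²·sin(360°/12) = 27.00 mm²); the 17.5×25 cube at (0, 6.5) contributes its full rectangle (area 437.50 mm²); Combining (union): the 2 present regions are separate (no shared area or edge), so areas and boundary lengths simply add and each stays a separate island — area = 464.50 mm². So its area = 464.50 mm². Layer 69 (z = 13.8): the cylinder is not intersected at this z (z outside [0, 11]); the cube at (0, 6.5) is present — its section is the full 17.5×25 rectangle (area 437.50 mm²); Merging all regions: only the 17.5×25 cube at (0, 6.5) is present, so the union is just that shape — area = 437.50 mm². So its area = 437.50 mm². Layer 54 is larger (464.50 vs 437.50 mm²).

layer 54 (z = 10.8 mm)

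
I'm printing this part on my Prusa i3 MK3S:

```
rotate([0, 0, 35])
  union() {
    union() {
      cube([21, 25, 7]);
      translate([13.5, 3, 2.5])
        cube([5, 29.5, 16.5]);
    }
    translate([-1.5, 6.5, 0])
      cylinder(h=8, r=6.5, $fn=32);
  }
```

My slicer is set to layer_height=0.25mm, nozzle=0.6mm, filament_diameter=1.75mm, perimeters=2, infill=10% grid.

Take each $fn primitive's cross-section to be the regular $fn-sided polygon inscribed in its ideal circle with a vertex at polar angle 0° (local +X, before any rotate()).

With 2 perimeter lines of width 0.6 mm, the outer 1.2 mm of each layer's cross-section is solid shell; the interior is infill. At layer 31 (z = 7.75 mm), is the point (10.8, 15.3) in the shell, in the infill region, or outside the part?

At z = 7.75 mm: the cube is not intersected at this z (z outside [0, 7]); the 5×29.5 cube at (13.5, 3) contributes its full rectangle; Taking the union: only the 5×29.5 cube at (13.5, 3) is present, so the union is just that shape — 1 connected region; the cylinder at (-1.5, 6.5): section is a regular 32-gon, circumradius r=6.5; Merging all regions: the 2 present regions are separate (no shared area or edge), so areas and boundary lengths simply add and each stays a separate island — 2 connected regions; (rotated 35° about Z; rotation is an isometry so areas/perimeters/island counts are preserved). Overall, the cross-section has 2 separate islands. Undo the 35° rotation: the query point maps to (17.623, 6.338) in the un-rotated model frame. The nearest boundary edge runs (18.50, 32.50)→(18.50, 3.00); distance from the point to it = 0.88 mm. (Shell/infill is judged within the island containing the point — the largest one.) The point is inside the cross-section, 0.88 mm from the nearest boundary — within the 1.2 mm shell band (2 × 0.6).

shell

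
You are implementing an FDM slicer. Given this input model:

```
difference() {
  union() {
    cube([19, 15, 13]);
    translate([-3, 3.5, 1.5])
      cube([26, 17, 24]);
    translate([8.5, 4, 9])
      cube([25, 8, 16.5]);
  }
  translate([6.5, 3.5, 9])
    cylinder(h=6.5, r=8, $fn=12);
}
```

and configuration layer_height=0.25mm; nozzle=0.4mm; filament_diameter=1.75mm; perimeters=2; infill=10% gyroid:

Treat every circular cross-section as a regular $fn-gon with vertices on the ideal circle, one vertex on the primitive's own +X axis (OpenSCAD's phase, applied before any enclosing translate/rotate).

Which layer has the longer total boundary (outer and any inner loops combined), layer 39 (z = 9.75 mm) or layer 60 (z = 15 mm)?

layer 39 (z = 9.75 mm)

Layer 39 (z = 9.75): the 19×15 cube contributes its full rectangle (perimeter 68.00 mm); the cube at (-3, 3.5) (footprint 26×17) is included at this height (perimeter 86.00 mm); the 25×8 cube at (8.5, 4) contributes its full rectangle (perimeter 66.00 mm); Taking the union: the regions partially overlap (shared area 334.50 mm²), so the edge portions inside another operand are dropped and the merged outline is re-measured after clipping — boundary = 114.00 mm; the r=8 cylinder at (6.5, 3.5) contributes a regular 12-gon of circumradius 8 (perimeter = 2·12·8.000·sin(180°/12) = 49.69 mm); Subtracting the remaining from the first: starting from the result so far, the r=8 cylinder at (6.5, 3.5) partially overlaps it — only the 145.11 mm² overlap (of its 192.00 mm²) is removed, clipping the outline — boundary = 123.91 mm. So its perimeter = 123.91 mm. Layer 60 (z = 15): the cube is not intersected at this z (z outside [0, 13]); the cube at (-3, 3.5) is present — its section is the full 26×17 rectangle (perimeter 86.00 mm); the 25×8 cube at (8.5, 4) contributes its full rectangle (perimeter 66.00 mm); Merging all regions: the regions partially overlap (shared area 116.00 mm²), so the edge portions inside another operand are dropped and the merged outline is re-measured after clipping — boundary = 107.00 mm; the r=8 cylinder at (6.5, 3.5) gives a regular 12-gon of circumradius 8 (constant along its height) (perimeter = 2·12·8.000·sin(180°/12) = 49.69 mm); After the difference (first − rest): starting from the result so far, the r=8 cylinder at (6.5, 3.5) partially overlaps it — only the 96.00 mm² overlap (of its 192.00 mm²) is removed, clipping the outline — boundary = 115.85 mm. So its perimeter = 115.85 mm. Layer 39 is larger (123.91 vs 115.85 mm).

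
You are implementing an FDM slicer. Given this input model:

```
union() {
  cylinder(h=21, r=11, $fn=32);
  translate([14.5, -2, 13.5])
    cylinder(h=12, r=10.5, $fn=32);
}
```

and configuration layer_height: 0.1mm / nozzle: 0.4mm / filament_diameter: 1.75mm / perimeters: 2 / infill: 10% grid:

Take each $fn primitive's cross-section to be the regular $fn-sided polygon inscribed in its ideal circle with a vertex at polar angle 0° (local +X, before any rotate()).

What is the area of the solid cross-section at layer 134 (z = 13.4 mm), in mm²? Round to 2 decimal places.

At z = 13.4 mm: the r=11 cylinder contributes a regular 32-gon of circumradius 11 (area = (32/2)·11.000²·sin(360°/32) = 377.69 mm²); the cylinder at (14.5, -2) is not intersected at this z (z outside [13.5, 25.5]); Taking the union: only the r=11 cylinder is present, so the union is just that shape — area = 377.69 mm². Overall, the cross-section is a single solid region. Net area = 377.69 mm².

377.69 mm²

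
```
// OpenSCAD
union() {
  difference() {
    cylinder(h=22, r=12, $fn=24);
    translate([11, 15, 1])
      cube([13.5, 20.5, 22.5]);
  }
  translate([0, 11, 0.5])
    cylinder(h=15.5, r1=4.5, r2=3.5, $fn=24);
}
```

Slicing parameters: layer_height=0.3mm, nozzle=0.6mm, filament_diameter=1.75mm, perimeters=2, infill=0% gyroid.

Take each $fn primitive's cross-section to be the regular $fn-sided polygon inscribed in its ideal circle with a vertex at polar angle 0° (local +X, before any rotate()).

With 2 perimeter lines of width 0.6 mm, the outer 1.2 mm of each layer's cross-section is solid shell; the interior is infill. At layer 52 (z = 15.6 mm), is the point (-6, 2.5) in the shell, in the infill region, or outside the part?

At z = 15.6 mm: the cylinder: section is a regular 24-gon, circumradius r=12; the cube at (11, 15) (footprint 13.5×20.5) is included at this height; After the difference (first − rest): starting from the r=12 cylinder, the 13.5×20.5 cube at (11, 15) misses the remaining region (no effect) — 1 connected region; the cone at (0, 11) (r1=4.5→r2=3.5) has section circumradius 3.526 here — a regular 24-gon; Merging all regions: the regions partially overlap (shared area 24.65 mm²), so overlapping operands fuse into one piece — 1 connected region. Overall, the cross-section is a single solid region. The nearest boundary edge runs (-11.59, 3.11)→(-10.39, 6.00); distance from the point to it = 5.40 mm. The point is inside the cross-section and 5.40 mm from the nearest boundary — more than the 1.2 mm shell width (2 × 0.6), so it's in the infill interior.

infill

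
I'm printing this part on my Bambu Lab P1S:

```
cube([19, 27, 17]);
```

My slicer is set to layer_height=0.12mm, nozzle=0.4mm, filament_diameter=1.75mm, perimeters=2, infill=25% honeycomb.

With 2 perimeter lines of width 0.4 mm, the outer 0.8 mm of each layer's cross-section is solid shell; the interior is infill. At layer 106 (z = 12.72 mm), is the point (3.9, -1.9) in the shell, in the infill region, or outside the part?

At z = 12.72 mm: the cube (footprint 19×27) is included at this height. Overall, the cross-section is a single solid region. The nearest boundary edge runs (0.00, 0.00)→(19.00, 0.00); distance from the point to it = 1.90 mm. The point is not inside any of the regions above, so it lies outside the cross-section (1.90 mm from the nearest boundary).

outside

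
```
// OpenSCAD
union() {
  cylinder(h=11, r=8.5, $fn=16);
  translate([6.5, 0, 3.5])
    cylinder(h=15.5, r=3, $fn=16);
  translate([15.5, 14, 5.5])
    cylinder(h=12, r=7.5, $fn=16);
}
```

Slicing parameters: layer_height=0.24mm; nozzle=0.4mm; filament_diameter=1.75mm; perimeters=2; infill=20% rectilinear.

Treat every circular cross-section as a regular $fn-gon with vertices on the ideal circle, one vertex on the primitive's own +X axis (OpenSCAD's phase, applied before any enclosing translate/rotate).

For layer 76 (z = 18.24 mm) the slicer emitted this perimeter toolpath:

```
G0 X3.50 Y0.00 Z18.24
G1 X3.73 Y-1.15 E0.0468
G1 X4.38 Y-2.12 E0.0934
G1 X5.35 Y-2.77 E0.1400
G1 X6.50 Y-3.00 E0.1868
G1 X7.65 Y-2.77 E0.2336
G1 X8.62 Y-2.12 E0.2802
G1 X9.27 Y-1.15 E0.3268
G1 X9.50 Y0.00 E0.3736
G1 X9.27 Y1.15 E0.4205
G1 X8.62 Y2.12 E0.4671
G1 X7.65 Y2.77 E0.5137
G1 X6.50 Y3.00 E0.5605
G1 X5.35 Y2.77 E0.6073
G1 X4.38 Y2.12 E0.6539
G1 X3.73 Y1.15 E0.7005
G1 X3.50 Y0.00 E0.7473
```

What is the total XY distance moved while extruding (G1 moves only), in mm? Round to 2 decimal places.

18.72 mm

Sum the Euclidean lengths of each G1 segment: total = 18.72 mm.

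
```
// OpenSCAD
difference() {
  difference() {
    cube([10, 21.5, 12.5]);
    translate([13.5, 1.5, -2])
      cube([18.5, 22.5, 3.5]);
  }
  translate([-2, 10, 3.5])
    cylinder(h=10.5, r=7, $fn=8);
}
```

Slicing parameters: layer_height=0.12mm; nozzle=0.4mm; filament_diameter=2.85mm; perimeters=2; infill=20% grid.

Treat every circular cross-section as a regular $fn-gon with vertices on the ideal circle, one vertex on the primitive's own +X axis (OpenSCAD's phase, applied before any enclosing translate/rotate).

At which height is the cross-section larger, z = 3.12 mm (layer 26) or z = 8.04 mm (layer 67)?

Layer 26 (z = 3.12): the cube (footprint 10×21.5) is included at this height (area 215.00 mm²); the cube at (13.5, 1.5) is absent (z outside [-2, 1.5]); Taking the first minus the rest: none of the subtracted shapes is present at this height, so the 10×21.5 cube is unchanged — area = 215.00 mm²; the cylinder at (-2, 10) does not reach this height (z outside [3.5, 14]); Taking the first minus the rest: none of the subtracted shapes is present at this height, so that combined region is unchanged — area = 215.00 mm². So its area = 215.00 mm². Layer 67 (z = 8.04): the 10×21.5 cube contributes its full rectangle (area 215.00 mm²); the cube at (13.5, 1.5) does not reach this height (z outside [-2, 1.5]); Subtracting the remaining from the first: none of the subtracted shapes is present at this height, so the 10×21.5 cube is unchanged — area = 215.00 mm²; the cylinder at (-2, 10): section is a regular 8-gon, circumradius r=7 (area = (8/2)·7.000²·sin(360°/8) = 138.59 mm²); After the difference (first − rest): starting from the result so far (215.00 mm²), the r=7 cylinder at (-2, 10) partially overlaps it — only the 42.95 mm² overlap (of its 138.59 mm²) is removed, clipping the outline — area = 172.05 mm². So its area = 172.05 mm². Layer 26 is larger (215.00 vs 172.05 mm²).

layer 26 (z = 3.12 mm)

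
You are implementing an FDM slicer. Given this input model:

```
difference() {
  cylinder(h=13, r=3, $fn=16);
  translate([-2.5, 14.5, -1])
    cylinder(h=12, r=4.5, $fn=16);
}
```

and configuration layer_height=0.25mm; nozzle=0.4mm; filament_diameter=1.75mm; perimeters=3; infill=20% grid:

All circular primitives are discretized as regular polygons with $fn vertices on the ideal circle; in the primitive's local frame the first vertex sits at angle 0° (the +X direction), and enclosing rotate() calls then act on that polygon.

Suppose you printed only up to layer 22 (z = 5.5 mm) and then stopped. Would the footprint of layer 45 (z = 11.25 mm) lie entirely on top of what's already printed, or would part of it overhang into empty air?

Compare the two slices. At z = 5.5: the r=3 cylinder gives a regular 16-gon of circumradius 3 (constant along its height) (area = (16/2)·3.000²·sin(360°/16) = 27.55 mm²); the cylinder at (-2.5, 14.5): section is a regular 16-gon, circumradius r=4.5 (area = (16/2)·4.500²·sin(360°/16) = 61.99 mm²); After the difference (first − rest): starting from the r=3 cylinder (27.55 mm²), the r=4.5 cylinder at (-2.5, 14.5) misses the remaining region (no effect) — area = 27.55 mm². At z = 11.25: the r=3 cylinder contributes a regular 16-gon of circumradius 3 (area = (16/2)·3.000²·sin(360°/16) = 27.55 mm²); the cylinder at (-2.5, 14.5) does not reach this height (z outside [-1, 11]); After the difference (first − rest): none of the subtracted shapes is present at this height, so the r=3 cylinder is unchanged — area = 27.55 mm². Checking containment: the cross-section at z = 11.25 is a subset of the cross-section at z = 5.5.

entirely on top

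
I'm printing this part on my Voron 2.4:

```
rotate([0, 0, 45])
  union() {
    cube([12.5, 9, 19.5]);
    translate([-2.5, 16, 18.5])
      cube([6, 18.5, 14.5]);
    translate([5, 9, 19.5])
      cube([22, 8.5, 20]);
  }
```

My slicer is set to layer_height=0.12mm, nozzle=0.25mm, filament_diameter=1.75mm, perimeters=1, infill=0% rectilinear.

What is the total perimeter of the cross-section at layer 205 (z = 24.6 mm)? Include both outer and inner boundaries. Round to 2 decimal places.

At z = 24.6 mm: the cube does not reach this height (z outside [0, 19.5]); the cube at (-2.5, 16) is present — its section is the full 6×18.5 rectangle (perimeter 49.00 mm); the cube at (5, 9) is present — its section is the full 22×8.5 rectangle (perimeter 61.00 mm); Combining (union): the 2 present regions are separate (no shared area or edge), so areas and boundary lengths simply add and each stays a separate island — boundary = 110.00 mm; (rotated 45° about Z; rotation is an isometry so areas/perimeters/island counts are preserved). Overall, the cross-section has 2 separate islands. Total boundary length (outer) = 110.00 mm.

110.00 mm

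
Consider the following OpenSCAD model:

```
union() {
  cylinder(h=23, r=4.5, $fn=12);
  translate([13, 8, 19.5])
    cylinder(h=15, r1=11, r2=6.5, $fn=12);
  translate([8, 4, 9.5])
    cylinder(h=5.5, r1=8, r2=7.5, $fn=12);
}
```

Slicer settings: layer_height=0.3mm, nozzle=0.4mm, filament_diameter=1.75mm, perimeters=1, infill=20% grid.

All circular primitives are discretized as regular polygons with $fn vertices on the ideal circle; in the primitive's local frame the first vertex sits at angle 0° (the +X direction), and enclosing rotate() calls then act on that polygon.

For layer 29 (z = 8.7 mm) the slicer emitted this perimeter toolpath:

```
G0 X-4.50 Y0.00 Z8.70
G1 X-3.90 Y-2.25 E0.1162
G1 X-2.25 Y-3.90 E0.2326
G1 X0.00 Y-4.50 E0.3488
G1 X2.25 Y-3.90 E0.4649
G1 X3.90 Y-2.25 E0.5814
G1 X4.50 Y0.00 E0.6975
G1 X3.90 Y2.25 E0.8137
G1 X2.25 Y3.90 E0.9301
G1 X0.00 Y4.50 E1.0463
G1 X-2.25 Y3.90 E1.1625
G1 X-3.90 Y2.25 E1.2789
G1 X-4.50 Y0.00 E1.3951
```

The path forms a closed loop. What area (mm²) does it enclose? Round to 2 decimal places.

Apply the shoelace formula to the sequence of (X, Y) vertices; enclosed area = 60.79 mm².

60.79 mm²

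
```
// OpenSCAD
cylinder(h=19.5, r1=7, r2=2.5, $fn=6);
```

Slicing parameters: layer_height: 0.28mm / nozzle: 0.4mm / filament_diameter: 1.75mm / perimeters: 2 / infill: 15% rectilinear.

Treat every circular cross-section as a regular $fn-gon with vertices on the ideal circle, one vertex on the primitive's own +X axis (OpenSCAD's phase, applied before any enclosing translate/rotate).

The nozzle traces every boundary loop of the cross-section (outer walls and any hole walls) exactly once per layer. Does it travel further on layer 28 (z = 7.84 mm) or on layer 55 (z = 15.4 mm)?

Layer 28 (z = 7.84): the cone: at t=0.402 of its height the radius interpolates to r₁+(r₂−r₁)t = 5.191, giving a regular 6-gon of that circumradius (perimeter = 2·6·5.191·sin(180°/6) = 31.14 mm). So its perimeter = 31.14 mm. Layer 55 (z = 15.4): the cone (r1=7→r2=2.5) has section circumradius 3.446 here — a regular 6-gon (perimeter = 2·6·3.446·sin(180°/6) = 20.68 mm). So its perimeter = 20.68 mm. Layer 28 is larger (31.14 vs 20.68 mm).

layer 28 (z = 7.84 mm)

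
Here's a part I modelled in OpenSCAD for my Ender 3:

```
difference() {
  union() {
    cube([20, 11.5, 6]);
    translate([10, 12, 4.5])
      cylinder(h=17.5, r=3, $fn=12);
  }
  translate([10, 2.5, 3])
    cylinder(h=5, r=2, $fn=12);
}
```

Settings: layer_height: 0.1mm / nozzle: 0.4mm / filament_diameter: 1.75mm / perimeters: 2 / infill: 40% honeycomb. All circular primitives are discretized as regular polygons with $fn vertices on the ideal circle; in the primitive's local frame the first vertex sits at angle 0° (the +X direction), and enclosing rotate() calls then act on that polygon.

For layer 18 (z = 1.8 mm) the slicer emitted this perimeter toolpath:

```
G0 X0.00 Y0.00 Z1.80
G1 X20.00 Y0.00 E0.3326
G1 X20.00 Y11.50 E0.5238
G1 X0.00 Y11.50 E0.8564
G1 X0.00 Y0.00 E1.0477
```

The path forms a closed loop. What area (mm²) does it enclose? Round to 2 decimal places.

230.00 mm²

Apply the shoelace formula to the sequence of (X, Y) vertices; enclosed area = 230.00 mm².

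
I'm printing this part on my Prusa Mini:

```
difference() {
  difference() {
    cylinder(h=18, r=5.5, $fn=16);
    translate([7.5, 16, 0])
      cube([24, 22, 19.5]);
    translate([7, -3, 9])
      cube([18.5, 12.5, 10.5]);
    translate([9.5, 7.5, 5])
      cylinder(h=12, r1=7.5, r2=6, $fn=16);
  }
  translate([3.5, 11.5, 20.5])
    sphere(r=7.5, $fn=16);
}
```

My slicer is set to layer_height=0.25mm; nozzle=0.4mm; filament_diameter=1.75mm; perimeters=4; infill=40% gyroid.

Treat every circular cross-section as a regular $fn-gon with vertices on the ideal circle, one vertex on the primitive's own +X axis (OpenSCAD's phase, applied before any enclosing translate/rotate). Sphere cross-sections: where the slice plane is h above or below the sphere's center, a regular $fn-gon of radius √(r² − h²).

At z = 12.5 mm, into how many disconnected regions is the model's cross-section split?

At z = 12.5 mm: the r=5.5 cylinder contributes a regular 16-gon of circumradius 5.5; the cube at (7.5, 16) (footprint 24×22) is included at this height; the cube at (7, -3) (footprint 18.5×12.5) is included at this height; the cone at (9.5, 7.5): at t=0.625 of its height the radius interpolates to r₁+(r₂−r₁)t = 6.562, giving a regular 16-gon of that circumradius; After the difference (first − rest): starting from the r=5.5 cylinder, the 24×22 cube at (7.5, 16) misses the remaining region (no effect); the 18.5×12.5 cube at (7, -3) misses the remaining region (no effect); the cone at (9.5, 7.5) misses the remaining region (no effect) — 1 connected region; the sphere at (3.5, 11.5) is absent (|z−center|=8.000 > r=7.5); After the difference (first − rest): none of the subtracted shapes is present at this height, so that combined region is unchanged — 1 connected region. The result has 1 disconnected region.

1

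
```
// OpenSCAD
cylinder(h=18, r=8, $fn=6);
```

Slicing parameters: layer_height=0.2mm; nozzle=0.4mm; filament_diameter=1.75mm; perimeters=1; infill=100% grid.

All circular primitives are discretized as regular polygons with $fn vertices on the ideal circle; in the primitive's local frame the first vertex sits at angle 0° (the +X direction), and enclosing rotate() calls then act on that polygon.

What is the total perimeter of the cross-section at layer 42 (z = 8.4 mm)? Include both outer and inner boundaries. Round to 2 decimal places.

At z = 8.4 mm: the r=8 cylinder gives a regular 6-gon of circumradius 8 (constant along its height) (perimeter = 2·6·8.000·sin(180°/6) = 48.00 mm). Overall, the cross-section is a single solid region. Total boundary length (outer) = 48.00 mm.

48.00 mm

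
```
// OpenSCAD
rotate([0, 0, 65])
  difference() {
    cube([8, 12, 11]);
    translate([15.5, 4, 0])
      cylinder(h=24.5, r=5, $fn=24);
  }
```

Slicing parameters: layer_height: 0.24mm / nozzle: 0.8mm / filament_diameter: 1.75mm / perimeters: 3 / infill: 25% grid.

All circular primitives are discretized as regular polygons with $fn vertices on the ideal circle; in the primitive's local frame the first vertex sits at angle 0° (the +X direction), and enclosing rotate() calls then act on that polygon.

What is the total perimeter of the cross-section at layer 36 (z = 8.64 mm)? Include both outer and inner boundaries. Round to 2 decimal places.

At z = 8.64 mm: the 8×12 cube contributes its full rectangle (perimeter 40.00 mm); the r=5 cylinder at (15.5, 4) contributes a regular 24-gon of circumradius 5 (perimeter = 2·24·5.000·sin(180°/24) = 31.33 mm); After the difference (first − rest): starting from the 8×12 cube, the r=5 cylinder at (15.5, 4) misses the remaining region (no effect) — boundary = 40.00 mm; (rotated 65° about Z; rotation is an isometry so areas/perimeters/island counts are preserved). Overall, the cross-section is a single solid region. Total boundary length (outer) = 40.00 mm.

40.00 mm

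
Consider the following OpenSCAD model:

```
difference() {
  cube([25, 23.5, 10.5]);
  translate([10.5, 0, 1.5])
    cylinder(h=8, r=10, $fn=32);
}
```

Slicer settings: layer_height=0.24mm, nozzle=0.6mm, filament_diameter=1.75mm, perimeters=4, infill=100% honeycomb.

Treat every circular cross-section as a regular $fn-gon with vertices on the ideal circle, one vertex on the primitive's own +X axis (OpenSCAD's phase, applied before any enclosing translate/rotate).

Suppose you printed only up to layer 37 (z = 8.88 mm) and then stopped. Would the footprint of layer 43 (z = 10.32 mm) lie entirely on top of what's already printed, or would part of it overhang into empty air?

Compare the two slices. At z = 8.88: the cube is present — its section is the full 25×23.5 rectangle (area 587.50 mm²); the r=10 cylinder at (10.5, 0) contributes a regular 32-gon of circumradius 10 (area = (32/2)·10.000²·sin(360°/32) = 312.14 mm²); After the difference (first − rest): starting from the 25×23.5 cube (587.50 mm²), the r=10 cylinder at (10.5, 0) partially overlaps it — only the 156.07 mm² overlap (of its 312.14 mm²) is removed, clipping the outline — area = 431.43 mm². At z = 10.32: the cube is present — its section is the full 25×23.5 rectangle (area 587.50 mm²); the cylinder at (10.5, 0) is not intersected at this z (z outside [1.5, 9.5]); After the difference (first − rest): none of the subtracted shapes is present at this height, so the 25×23.5 cube is unchanged — area = 587.50 mm². Checking containment: at z = 10.32 the cross-section extends beyond the z = 8.88 cross-section by about 156.07 mm².

part overhangs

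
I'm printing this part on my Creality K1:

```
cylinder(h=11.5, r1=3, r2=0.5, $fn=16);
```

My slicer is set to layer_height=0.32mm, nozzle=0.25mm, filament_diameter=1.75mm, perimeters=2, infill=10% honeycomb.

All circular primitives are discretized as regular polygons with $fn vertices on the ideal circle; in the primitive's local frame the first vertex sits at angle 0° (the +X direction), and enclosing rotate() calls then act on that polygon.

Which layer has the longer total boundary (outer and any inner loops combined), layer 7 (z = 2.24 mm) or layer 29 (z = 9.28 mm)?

Layer 7 (z = 2.24): the cone (r1=3→r2=0.5) has section circumradius 2.513 here — a regular 16-gon (perimeter = 2·16·2.513·sin(180°/16) = 15.69 mm). So its perimeter = 15.69 mm. Layer 29 (z = 9.28): the cone (r1=3→r2=0.5) has section circumradius 0.983 here — a regular 16-gon (perimeter = 2·16·0.983·sin(180°/16) = 6.13 mm). So its perimeter = 6.13 mm. Layer 7 is larger (15.69 vs 6.13 mm).

layer 7 (z = 2.24 mm)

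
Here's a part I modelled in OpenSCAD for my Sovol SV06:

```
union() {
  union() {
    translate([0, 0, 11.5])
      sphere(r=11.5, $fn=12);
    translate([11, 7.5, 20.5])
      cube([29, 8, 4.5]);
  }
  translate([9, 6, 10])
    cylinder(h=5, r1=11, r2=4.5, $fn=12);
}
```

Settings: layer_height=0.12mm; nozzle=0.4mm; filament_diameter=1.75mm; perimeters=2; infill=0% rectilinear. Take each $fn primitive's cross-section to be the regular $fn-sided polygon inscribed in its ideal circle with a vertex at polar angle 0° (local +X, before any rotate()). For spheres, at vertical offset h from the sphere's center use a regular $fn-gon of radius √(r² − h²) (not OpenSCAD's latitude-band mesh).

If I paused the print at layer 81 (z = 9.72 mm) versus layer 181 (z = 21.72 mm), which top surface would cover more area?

layer 81 (z = 9.72 mm)

Layer 81 (z = 9.72): the r=11.5 sphere contributes a regular 12-gon of circumradius √(11.5²−1.78²) = 11.361 (area = (12/2)·11.361²·sin(360°/12) = 387.24 mm²); the cube at (11, 7.5) is not intersected at this z (z outside [20.5, 25]); Combining (union): only the r=11.5 sphere is present, so the union is just that shape — area = 387.24 mm²; the cone at (9, 6) does not reach this height (z outside [10, 15]); Taking the union: only that combined region is present, so the union is just that shape — area = 387.24 mm². So its area = 387.24 mm². Layer 181 (z = 21.72): the sphere: section is a regular 12-gon, circumradius = √(r²−h²) = √(11.5²−10.22²) = 5.273 (area = (12/2)·5.273²·sin(360°/12) = 83.40 mm²); the cube at (11, 7.5) (footprint 29×8) is included at this height (area 232.00 mm²); Taking the union: the 2 present regions are separate (no shared area or edge), so areas and boundary lengths simply add and each stays a separate island — area = 315.40 mm²; the cone at (9, 6) does not reach this height (z outside [10, 15]); Combining (union): only the result so far is present, so the union is just that shape — area = 315.40 mm². So its area = 315.40 mm². Layer 81 is larger (387.24 vs 315.40 mm²).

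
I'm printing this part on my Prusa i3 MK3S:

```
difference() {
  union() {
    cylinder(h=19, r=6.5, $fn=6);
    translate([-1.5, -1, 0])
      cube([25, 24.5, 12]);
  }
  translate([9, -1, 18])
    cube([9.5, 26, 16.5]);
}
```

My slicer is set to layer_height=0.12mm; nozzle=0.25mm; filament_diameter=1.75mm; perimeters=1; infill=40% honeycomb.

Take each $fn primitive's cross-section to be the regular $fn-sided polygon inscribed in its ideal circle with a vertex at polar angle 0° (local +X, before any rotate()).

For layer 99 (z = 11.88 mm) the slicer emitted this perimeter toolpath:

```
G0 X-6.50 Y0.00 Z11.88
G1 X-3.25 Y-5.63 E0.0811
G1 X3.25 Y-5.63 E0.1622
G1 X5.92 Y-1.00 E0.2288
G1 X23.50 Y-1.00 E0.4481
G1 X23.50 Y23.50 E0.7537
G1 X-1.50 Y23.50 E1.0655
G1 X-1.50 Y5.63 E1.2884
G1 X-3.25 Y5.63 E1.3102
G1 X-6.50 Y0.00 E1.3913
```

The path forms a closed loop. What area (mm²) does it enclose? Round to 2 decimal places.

678.68 mm²

Apply the shoelace formula to the sequence of (X, Y) vertices; enclosed area = 678.68 mm².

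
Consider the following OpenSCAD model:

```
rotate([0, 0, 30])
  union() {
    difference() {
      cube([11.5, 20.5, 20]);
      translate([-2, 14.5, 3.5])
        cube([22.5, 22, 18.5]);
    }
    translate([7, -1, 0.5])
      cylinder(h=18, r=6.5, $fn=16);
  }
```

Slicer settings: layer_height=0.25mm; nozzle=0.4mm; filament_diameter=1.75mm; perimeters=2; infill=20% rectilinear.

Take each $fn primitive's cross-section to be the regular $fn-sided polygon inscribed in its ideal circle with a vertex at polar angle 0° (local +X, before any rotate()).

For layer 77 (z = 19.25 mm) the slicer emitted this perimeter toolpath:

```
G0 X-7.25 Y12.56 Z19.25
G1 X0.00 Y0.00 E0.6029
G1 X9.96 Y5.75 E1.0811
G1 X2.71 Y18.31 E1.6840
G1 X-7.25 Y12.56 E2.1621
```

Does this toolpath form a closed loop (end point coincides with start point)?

Start point (G0): (-7.25, 12.56). End point (last G1): the path returns to the start — closed.

yes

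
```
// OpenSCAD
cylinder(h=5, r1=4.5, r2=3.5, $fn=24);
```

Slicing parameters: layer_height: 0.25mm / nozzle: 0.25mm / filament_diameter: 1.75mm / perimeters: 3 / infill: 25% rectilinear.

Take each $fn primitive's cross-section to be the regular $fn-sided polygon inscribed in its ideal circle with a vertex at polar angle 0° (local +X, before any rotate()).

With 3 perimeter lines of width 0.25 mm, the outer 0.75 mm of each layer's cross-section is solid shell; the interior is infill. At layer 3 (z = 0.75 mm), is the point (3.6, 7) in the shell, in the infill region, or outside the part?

At z = 0.75 mm: the cone: at t=0.150 of its height the radius interpolates to r₁+(r₂−r₁)t = 4.350, giving a regular 24-gon of that circumradius. Overall, the cross-section is a single solid region. The nearest boundary edge runs (3.08, 3.08)→(2.18, 3.77); distance from the point to it = 3.53 mm. The point is not inside any of the regions above, so it lies outside the cross-section (3.53 mm from the nearest boundary).

outside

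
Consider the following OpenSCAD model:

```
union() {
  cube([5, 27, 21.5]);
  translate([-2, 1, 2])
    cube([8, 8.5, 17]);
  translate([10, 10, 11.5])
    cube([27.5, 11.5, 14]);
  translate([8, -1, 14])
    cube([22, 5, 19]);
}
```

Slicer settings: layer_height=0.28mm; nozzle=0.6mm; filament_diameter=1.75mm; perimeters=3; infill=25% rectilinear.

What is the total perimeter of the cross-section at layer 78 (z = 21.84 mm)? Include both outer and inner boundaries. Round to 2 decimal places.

132.00 mm

At z = 21.84 mm: the cube is absent (z outside [0, 21.5]); the cube at (-2, 1) is not intersected at this z (z outside [2, 19]); the cube at (10, 10) is present — its section is the full 27.5×11.5 rectangle (perimeter 78.00 mm); the 22×5 cube at (8, -1) contributes its full rectangle (perimeter 54.00 mm); Taking the union: the 2 present regions are separate (no shared area or edge), so areas and boundary lengths simply add and each stays a separate island — boundary = 132.00 mm. Overall, the cross-section has 2 separate islands. Total boundary length (outer) = 132.00 mm.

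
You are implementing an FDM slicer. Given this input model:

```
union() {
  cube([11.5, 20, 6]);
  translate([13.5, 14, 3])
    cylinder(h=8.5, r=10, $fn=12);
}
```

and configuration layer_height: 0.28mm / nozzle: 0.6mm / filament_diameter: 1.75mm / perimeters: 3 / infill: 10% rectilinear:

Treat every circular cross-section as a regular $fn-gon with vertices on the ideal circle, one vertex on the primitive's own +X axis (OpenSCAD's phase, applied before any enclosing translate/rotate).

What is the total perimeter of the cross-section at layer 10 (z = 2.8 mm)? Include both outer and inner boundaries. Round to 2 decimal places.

At z = 2.8 mm: the 11.5×20 cube contributes its full rectangle (perimeter 63.00 mm); the cylinder at (13.5, 14) does not reach this height (z outside [3, 11.5]); Taking the union: only the 11.5×20 cube is present, so the union is just that shape — boundary = 63.00 mm. Overall, the cross-section is a single solid region. Total boundary length (outer) = 63.00 mm.

63.00 mm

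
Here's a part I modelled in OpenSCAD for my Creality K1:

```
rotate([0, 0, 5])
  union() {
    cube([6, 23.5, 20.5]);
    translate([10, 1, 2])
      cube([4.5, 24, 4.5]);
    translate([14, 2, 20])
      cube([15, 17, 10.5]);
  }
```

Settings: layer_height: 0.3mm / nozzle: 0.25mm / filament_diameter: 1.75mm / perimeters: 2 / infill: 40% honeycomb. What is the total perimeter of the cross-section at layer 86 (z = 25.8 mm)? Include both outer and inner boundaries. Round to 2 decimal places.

64.00 mm

At z = 25.8 mm: the cube does not reach this height (z outside [0, 20.5]); the cube at (10, 1) is absent (z outside [2, 6.5]); the 15×17 cube at (14, 2) contributes its full rectangle (perimeter 64.00 mm); Combining (union): only the 15×17 cube at (14, 2) is present, so the union is just that shape — boundary = 64.00 mm; (whole slice rotated 5° about Z — lengths, areas and connectivity unchanged). Overall, the cross-section is a single solid region. Total boundary length (outer) = 64.00 mm.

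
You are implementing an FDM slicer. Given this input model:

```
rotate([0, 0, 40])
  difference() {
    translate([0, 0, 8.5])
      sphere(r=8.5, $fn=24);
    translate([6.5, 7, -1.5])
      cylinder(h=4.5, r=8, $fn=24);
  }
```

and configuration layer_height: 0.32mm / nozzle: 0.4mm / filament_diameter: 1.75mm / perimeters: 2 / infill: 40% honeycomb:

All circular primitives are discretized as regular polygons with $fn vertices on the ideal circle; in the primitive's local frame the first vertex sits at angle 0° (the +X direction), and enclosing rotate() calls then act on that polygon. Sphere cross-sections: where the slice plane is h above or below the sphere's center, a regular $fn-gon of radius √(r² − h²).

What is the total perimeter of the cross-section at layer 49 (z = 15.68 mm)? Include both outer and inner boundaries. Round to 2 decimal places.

At z = 15.68 mm: the r=8.5 sphere slices to a regular 24-gon of circumradius 4.549 (√(r²−h²) with h=7.18 from center) (perimeter = 2·24·4.549·sin(180°/24) = 28.50 mm); the cylinder at (6.5, 7) does not reach this height (z outside [-1.5, 3]); After the difference (first − rest): none of the subtracted shapes is present at this height, so the r=8.5 sphere is unchanged — boundary = 28.50 mm; (whole slice rotated 40° about Z — lengths, areas and connectivity unchanged). Overall, the cross-section is a single solid region. Total boundary length (outer) = 28.50 mm.

28.50 mm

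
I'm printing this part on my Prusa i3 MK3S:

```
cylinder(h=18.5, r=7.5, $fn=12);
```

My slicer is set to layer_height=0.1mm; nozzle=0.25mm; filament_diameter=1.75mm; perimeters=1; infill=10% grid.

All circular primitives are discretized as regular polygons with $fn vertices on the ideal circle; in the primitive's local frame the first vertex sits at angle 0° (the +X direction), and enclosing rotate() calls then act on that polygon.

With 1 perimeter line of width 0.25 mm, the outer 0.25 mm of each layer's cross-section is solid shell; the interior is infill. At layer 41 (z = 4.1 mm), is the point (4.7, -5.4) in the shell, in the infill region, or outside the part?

shell

At z = 4.1 mm: the r=7.5 cylinder contributes a regular 12-gon of circumradius 7.5. Overall, the cross-section is a single solid region. The nearest boundary edge runs (3.75, -6.50)→(6.50, -3.75); distance from the point to it = 0.10 mm. The point is inside the cross-section, 0.10 mm from the nearest boundary — within the 0.25 mm shell band (1 × 0.25).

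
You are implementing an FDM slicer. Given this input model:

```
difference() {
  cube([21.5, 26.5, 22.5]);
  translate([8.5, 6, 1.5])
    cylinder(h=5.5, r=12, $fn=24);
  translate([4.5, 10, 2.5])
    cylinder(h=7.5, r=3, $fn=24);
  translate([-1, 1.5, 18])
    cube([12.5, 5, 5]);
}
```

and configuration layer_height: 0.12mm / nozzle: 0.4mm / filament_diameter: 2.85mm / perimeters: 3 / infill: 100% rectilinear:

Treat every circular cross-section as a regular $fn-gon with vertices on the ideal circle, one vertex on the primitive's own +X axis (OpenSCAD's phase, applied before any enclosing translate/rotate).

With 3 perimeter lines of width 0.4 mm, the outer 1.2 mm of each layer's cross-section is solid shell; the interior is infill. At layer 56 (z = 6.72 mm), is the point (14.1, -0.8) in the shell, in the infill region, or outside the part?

outside

At z = 6.72 mm: the cube (footprint 21.5×26.5) is included at this height; the r=12 cylinder at (8.5, 6) contributes a regular 24-gon of circumradius 12; the r=3 cylinder at (4.5, 10) contributes a regular 24-gon of circumradius 3; the cube at (-1, 1.5) is not intersected at this z (z outside [18, 23]); Subtracting the remaining from the first: starting from the 21.5×26.5 cube, the r=12 cylinder at (8.5, 6) partially overlaps it — only the 323.29 mm² overlap (of its 447.24 mm²) is removed, clipping the outline; the r=3 cylinder at (4.5, 10) misses the remaining region (no effect) — 1 connected region. Overall, the cross-section is a single solid region. The nearest boundary edge runs (21.50, 0.00)→(18.89, 0.00); distance from the point to it = 4.86 mm. The point is not inside any of the regions above, so it lies outside the cross-section (4.86 mm from the nearest boundary).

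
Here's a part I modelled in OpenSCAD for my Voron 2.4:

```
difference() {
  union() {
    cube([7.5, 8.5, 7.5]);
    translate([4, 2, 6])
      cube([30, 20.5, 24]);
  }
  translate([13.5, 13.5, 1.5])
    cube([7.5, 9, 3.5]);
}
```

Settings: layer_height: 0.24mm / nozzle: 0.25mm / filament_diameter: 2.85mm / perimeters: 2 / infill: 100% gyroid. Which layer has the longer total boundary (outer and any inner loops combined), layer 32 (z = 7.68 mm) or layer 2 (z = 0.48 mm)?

Layer 32 (z = 7.68): the cube is absent (z outside [0, 7.5]); the cube at (4, 2) (footprint 30×20.5) is included at this height (perimeter 101.00 mm); Taking the union: only the 30×20.5 cube at (4, 2) is present, so the union is just that shape — boundary = 101.00 mm; the cube at (13.5, 13.5) is absent (z outside [1.5, 5]); Subtracting the remaining from the first: none of the subtracted shapes is present at this height, so the result so far is unchanged — boundary = 101.00 mm. So its perimeter = 101.00 mm. Layer 2 (z = 0.48): the cube is present — its section is the full 7.5×8.5 rectangle (perimeter 32.00 mm); the cube at (4, 2) is absent (z outside [6, 30]); Combining (union): only the 7.5×8.5 cube is present, so the union is just that shape — boundary = 32.00 mm; the cube at (13.5, 13.5) does not reach this height (z outside [1.5, 5]); After the difference (first − rest): none of the subtracted shapes is present at this height, so the result so far is unchanged — boundary = 32.00 mm. So its perimeter = 32.00 mm. Layer 32 is larger (101.00 vs 32.00 mm).

layer 32 (z = 7.68 mm)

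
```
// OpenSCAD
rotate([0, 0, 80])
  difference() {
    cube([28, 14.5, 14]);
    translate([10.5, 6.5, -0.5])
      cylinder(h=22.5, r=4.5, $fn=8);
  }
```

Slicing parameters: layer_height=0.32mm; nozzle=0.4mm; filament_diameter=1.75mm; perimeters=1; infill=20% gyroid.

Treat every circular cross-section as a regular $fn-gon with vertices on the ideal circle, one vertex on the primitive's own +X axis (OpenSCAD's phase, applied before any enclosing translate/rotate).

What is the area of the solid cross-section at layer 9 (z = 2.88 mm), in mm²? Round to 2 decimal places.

348.72 mm²

At z = 2.88 mm: the 28×14.5 cube contributes its full rectangle (area 406.00 mm²); the r=4.5 cylinder at (10.5, 6.5) gives a regular 8-gon of circumradius 4.5 (constant along its height) (area = (8/2)·4.500²·sin(360°/8) = 57.28 mm²); After the difference (first − rest): starting from the 28×14.5 cube (406.00 mm²), the r=4.5 cylinder at (10.5, 6.5) lies wholly inside it (removes its full 57.28 mm² and its 27.55 mm outline becomes a hole wall) — area = 348.72 mm²; (whole slice rotated 80° about Z — lengths, areas and connectivity unchanged). Overall, the cross-section is one region with 1 hole. Net area = 348.72 mm².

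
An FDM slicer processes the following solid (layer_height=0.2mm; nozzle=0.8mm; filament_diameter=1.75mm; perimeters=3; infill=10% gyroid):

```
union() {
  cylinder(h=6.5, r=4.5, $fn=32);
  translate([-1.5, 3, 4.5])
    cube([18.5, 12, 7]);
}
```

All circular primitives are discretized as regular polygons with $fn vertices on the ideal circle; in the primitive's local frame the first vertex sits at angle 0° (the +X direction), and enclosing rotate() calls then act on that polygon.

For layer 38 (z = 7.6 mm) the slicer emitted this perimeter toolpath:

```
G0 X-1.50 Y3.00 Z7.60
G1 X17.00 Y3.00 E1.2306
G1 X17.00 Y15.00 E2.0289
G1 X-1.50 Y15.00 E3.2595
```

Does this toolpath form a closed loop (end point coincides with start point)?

Start point (G0): (-1.50, 3.00). End point (last G1): the path does not return to the start — open.

no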